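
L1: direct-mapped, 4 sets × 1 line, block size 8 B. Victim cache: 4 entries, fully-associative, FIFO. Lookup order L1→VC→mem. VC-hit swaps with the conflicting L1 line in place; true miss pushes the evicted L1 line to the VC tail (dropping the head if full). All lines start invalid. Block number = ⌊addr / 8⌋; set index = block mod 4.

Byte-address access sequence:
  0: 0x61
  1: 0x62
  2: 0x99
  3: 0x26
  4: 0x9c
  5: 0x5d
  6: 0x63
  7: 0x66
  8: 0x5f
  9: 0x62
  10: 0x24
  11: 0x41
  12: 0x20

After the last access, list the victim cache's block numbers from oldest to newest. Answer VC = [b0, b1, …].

#0 0x61→b12/s0 MISS; vc=[]
#1 0x62→b12/s0 L1-HIT; vc=[]
#2 0x99→b19/s3 MISS; vc=[]
#3 0x26→b4/s0 MISS; vc=[12]
#4 0x9c→b19/s3 L1-HIT; vc=[12]
#5 0x5d→b11/s3 MISS; vc=[12,19]
#6 0x63→b12/s0 VC-HIT; vc=[4,19]
#7 0x66→b12/s0 L1-HIT; vc=[4,19]
#8 0x5f→b11/s3 L1-HIT; vc=[4,19]
#9 0x62→b12/s0 L1-HIT; vc=[4,19]
#10 0x24→b4/s0 VC-HIT; vc=[12,19]
#11 0x41→b8/s0 MISS; vc=[12,19,4]
#12 0x20→b4/s0 VC-HIT; vc=[12,19,8]

VC = [12, 19, 8]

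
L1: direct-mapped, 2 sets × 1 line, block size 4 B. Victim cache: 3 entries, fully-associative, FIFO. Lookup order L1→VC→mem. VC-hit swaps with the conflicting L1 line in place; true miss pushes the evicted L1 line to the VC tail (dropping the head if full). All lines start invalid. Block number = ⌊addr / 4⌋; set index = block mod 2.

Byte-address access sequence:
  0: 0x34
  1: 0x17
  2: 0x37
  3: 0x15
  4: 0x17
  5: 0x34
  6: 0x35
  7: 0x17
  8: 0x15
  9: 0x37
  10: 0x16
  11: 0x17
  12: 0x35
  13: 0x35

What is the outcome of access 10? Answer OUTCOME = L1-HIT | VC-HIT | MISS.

  [0] addr=0x34 blk=13 s=1: MISS | VC []
  [1] addr=0x17 blk=5 s=1: MISS | VC [13]
  [2] addr=0x37 blk=13 s=1: VC-HIT | VC [5]
  [3] addr=0x15 blk=5 s=1: VC-HIT | VC [13]
  [4] addr=0x17 blk=5 s=1: L1-HIT | VC [13]
  [5] addr=0x34 blk=13 s=1: VC-HIT | VC [5]
  [6] addr=0x35 blk=13 s=1: L1-HIT | VC [5]
  [7] addr=0x17 blk=5 s=1: VC-HIT | VC [13]
  [8] addr=0x15 blk=5 s=1: L1-HIT | VC [13]
  [9] addr=0x37 blk=13 s=1: VC-HIT | VC [5]
  [10] addr=0x16 blk=5 s=1: VC-HIT | VC [13]
  [11] addr=0x17 blk=5 s=1: L1-HIT | VC [13]
  [12] addr=0x35 blk=13 s=1: VC-HIT | VC [5]
  [13] addr=0x35 blk=13 s=1: L1-HIT | VC [5]

OUTCOME = VC-HIT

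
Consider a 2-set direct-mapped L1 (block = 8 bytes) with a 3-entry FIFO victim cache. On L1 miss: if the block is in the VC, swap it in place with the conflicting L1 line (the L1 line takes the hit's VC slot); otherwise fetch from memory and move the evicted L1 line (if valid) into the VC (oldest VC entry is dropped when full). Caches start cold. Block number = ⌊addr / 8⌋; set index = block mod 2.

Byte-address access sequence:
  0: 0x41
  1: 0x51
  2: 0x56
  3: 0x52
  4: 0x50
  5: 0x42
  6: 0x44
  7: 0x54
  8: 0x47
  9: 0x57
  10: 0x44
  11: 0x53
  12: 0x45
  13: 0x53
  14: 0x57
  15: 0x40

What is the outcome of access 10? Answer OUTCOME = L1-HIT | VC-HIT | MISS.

OUTCOME = VC-HIT

0: 0x41 (blk 8, set 0) → MISS  vc=[]
1: 0x51 (blk 10, set 0) → MISS  vc=[8]
2: 0x56 (blk 10, set 0) → L1-HIT  vc=[8]
3: 0x52 (blk 10, set 0) → L1-HIT  vc=[8]
4: 0x50 (blk 10, set 0) → L1-HIT  vc=[8]
5: 0x42 (blk 8, set 0) → VC-HIT  vc=[10]
6: 0x44 (blk 8, set 0) → L1-HIT  vc=[10]
7: 0x54 (blk 10, set 0) → VC-HIT  vc=[8]
8: 0x47 (blk 8, set 0) → VC-HIT  vc=[10]
9: 0x57 (blk 10, set 0) → VC-HIT  vc=[8]
10: 0x44 (blk 8, set 0) → VC-HIT  vc=[10]
11: 0x53 (blk 10, set 0) → VC-HIT  vc=[8]
12: 0x45 (blk 8, set 0) → VC-HIT  vc=[10]
13: 0x53 (blk 10, set 0) → VC-HIT  vc=[8]
14: 0x57 (blk 10, set 0) → L1-HIT  vc=[8]
15: 0x40 (blk 8, set 0) → VC-HIT  vc=[10]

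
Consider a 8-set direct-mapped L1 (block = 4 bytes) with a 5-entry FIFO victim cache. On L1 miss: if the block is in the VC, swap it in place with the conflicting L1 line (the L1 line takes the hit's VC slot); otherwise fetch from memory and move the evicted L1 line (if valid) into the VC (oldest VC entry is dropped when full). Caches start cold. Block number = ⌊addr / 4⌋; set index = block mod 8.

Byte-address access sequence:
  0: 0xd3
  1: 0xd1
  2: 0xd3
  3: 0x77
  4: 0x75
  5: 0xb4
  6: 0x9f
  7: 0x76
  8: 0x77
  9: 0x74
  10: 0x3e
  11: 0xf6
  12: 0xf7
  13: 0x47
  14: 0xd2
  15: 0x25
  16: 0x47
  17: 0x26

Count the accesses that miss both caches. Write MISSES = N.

0: 0xd3 (blk 52, set 4) → MISS  vc=[]
1: 0xd1 (blk 52, set 4) → L1-HIT  vc=[]
2: 0xd3 (blk 52, set 4) → L1-HIT  vc=[]
3: 0x77 (blk 29, set 5) → MISS  vc=[]
4: 0x75 (blk 29, set 5) → L1-HIT  vc=[]
5: 0xb4 (blk 45, set 5) → MISS  vc=[29]
6: 0x9f (blk 39, set 7) → MISS  vc=[29]
7: 0x76 (blk 29, set 5) → VC-HIT  vc=[45]
8: 0x77 (blk 29, set 5) → L1-HIT  vc=[45]
9: 0x74 (blk 29, set 5) → L1-HIT  vc=[45]
10: 0x3e (blk 15, set 7) → MISS  vc=[45, 39]
11: 0xf6 (blk 61, set 5) → MISS  vc=[45, 39, 29]
12: 0xf7 (blk 61, set 5) → L1-HIT  vc=[45, 39, 29]
13: 0x47 (blk 17, set 1) → MISS  vc=[45, 39, 29]
14: 0xd2 (blk 52, set 4) → L1-HIT  vc=[45, 39, 29]
15: 0x25 (blk 9, set 1) → MISS  vc=[45, 39, 29, 17]
16: 0x47 (blk 17, set 1) → VC-HIT  vc=[45, 39, 29, 9]
17: 0x26 (blk 9, set 1) → VC-HIT  vc=[45, 39, 29, 17]

MISSES = 8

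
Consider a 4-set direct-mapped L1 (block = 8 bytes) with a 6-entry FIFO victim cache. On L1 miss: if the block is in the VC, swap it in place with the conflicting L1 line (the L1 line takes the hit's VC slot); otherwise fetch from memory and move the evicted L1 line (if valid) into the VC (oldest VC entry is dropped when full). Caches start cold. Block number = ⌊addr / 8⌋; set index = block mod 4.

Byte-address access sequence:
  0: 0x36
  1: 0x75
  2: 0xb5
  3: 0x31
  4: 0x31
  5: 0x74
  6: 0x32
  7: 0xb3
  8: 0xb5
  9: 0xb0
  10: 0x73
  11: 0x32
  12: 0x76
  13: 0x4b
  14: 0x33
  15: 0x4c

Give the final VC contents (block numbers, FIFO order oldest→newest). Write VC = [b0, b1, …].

VC = [14, 22]

  [0] addr=0x36 blk=6 s=2: MISS | VC []
  [1] addr=0x75 blk=14 s=2: MISS | VC [6]
  [2] addr=0xb5 blk=22 s=2: MISS | VC [6, 14]
  [3] addr=0x31 blk=6 s=2: VC-HIT | VC [22, 14]
  [4] addr=0x31 blk=6 s=2: L1-HIT | VC [22, 14]
  [5] addr=0x74 blk=14 s=2: VC-HIT | VC [22, 6]
  [6] addr=0x32 blk=6 s=2: VC-HIT | VC [22, 14]
  [7] addr=0xb3 blk=22 s=2: VC-HIT | VC [6, 14]
  [8] addr=0xb5 blk=22 s=2: L1-HIT | VC [6, 14]
  [9] addr=0xb0 blk=22 s=2: L1-HIT | VC [6, 14]
  [10] addr=0x73 blk=14 s=2: VC-HIT | VC [6, 22]
  [11] addr=0x32 blk=6 s=2: VC-HIT | VC [14, 22]
  [12] addr=0x76 blk=14 s=2: VC-HIT | VC [6, 22]
  [13] addr=0x4b blk=9 s=1: MISS | VC [6, 22]
  [14] addr=0x33 blk=6 s=2: VC-HIT | VC [14, 22]
  [15] addr=0x4c blk=9 s=1: L1-HIT | VC [14, 22]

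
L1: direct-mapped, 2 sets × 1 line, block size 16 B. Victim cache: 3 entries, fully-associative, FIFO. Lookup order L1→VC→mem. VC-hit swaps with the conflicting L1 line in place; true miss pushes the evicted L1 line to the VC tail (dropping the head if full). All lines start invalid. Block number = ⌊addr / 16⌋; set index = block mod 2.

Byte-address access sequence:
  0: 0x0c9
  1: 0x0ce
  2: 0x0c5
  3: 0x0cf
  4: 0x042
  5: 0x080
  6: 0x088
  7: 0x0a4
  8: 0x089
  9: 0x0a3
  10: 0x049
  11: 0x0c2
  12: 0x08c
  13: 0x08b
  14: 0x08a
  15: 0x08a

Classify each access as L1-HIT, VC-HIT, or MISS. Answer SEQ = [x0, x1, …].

#0 0xc9→b12/s0 MISS; vc=[]
#1 0xce→b12/s0 L1-HIT; vc=[]
#2 0xc5→b12/s0 L1-HIT; vc=[]
#3 0xcf→b12/s0 L1-HIT; vc=[]
#4 0x42→b4/s0 MISS; vc=[12]
#5 0x80→b8/s0 MISS; vc=[12,4]
#6 0x88→b8/s0 L1-HIT; vc=[12,4]
#7 0xa4→b10/s0 MISS; vc=[12,4,8]
#8 0x89→b8/s0 VC-HIT; vc=[12,4,10]
#9 0xa3→b10/s0 VC-HIT; vc=[12,4,8]
#10 0x49→b4/s0 VC-HIT; vc=[12,10,8]
#11 0xc2→b12/s0 VC-HIT; vc=[4,10,8]
#12 0x8c→b8/s0 VC-HIT; vc=[4,10,12]
#13 0x8b→b8/s0 L1-HIT; vc=[4,10,12]
#14 0x8a→b8/s0 L1-HIT; vc=[4,10,12]
#15 0x8a→b8/s0 L1-HIT; vc=[4,10,12]

SEQ = [MISS, L1-HIT, L1-HIT, L1-HIT, MISS, MISS, L1-HIT, MISS, VC-HIT, VC-HIT, VC-HIT, VC-HIT, VC-HIT, L1-HIT, L1-HIT, L1-HIT]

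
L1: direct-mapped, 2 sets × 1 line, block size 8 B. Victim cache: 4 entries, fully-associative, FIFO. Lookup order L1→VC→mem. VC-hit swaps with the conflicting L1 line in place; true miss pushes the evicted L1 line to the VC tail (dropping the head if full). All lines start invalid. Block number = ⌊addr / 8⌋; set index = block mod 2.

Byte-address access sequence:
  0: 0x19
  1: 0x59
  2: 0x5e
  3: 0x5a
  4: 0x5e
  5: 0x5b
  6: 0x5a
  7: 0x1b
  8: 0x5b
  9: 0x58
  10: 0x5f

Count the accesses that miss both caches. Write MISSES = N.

MISSES = 2

0: 0x19 (blk 3, set 1) → MISS  vc=[]
1: 0x59 (blk 11, set 1) → MISS  vc=[3]
2: 0x5e (blk 11, set 1) → L1-HIT  vc=[3]
3: 0x5a (blk 11, set 1) → L1-HIT  vc=[3]
4: 0x5e (blk 11, set 1) → L1-HIT  vc=[3]
5: 0x5b (blk 11, set 1) → L1-HIT  vc=[3]
6: 0x5a (blk 11, set 1) → L1-HIT  vc=[3]
7: 0x1b (blk 3, set 1) → VC-HIT  vc=[11]
8: 0x5b (blk 11, set 1) → VC-HIT  vc=[3]
9: 0x58 (blk 11, set 1) → L1-HIT  vc=[3]
10: 0x5f (blk 11, set 1) → L1-HIT  vc=[3]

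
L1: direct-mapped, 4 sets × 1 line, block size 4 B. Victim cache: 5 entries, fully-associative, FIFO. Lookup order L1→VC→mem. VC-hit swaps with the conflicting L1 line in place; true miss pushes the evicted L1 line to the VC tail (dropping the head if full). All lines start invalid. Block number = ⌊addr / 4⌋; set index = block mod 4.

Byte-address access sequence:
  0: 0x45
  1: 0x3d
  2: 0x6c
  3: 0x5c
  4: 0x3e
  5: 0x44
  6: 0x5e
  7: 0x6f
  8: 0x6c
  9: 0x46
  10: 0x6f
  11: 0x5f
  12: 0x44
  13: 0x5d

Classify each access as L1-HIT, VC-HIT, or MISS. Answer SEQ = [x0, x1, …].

SEQ = [MISS, MISS, MISS, MISS, VC-HIT, L1-HIT, VC-HIT, VC-HIT, L1-HIT, L1-HIT, L1-HIT, VC-HIT, L1-HIT, L1-HIT]

0: 0x45 (blk 17, set 1) → MISS  vc=[]
1: 0x3d (blk 15, set 3) → MISS  vc=[]
2: 0x6c (blk 27, set 3) → MISS  vc=[15]
3: 0x5c (blk 23, set 3) → MISS  vc=[15, 27]
4: 0x3e (blk 15, set 3) → VC-HIT  vc=[23, 27]
5: 0x44 (blk 17, set 1) → L1-HIT  vc=[23, 27]
6: 0x5e (blk 23, set 3) → VC-HIT  vc=[15, 27]
7: 0x6f (blk 27, set 3) → VC-HIT  vc=[15, 23]
8: 0x6c (blk 27, set 3) → L1-HIT  vc=[15, 23]
9: 0x46 (blk 17, set 1) → L1-HIT  vc=[15, 23]
10: 0x6f (blk 27, set 3) → L1-HIT  vc=[15, 23]
11: 0x5f (blk 23, set 3) → VC-HIT  vc=[15, 27]
12: 0x44 (blk 17, set 1) → L1-HIT  vc=[15, 27]
13: 0x5d (blk 23, set 3) → L1-HIT  vc=[15, 27]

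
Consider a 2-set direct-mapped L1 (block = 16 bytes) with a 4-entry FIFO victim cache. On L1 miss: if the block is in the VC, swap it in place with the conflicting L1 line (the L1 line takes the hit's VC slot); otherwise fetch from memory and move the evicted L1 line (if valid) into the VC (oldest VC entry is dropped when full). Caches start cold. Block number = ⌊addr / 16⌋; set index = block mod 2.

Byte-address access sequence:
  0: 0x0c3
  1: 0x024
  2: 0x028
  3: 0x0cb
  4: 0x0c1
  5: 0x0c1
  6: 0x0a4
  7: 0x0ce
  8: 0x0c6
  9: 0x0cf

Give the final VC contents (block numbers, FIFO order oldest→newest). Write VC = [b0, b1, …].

VC = [2, 10]

#0 0xc3→b12/s0 MISS; vc=[]
#1 0x24→b2/s0 MISS; vc=[12]
#2 0x28→b2/s0 L1-HIT; vc=[12]
#3 0xcb→b12/s0 VC-HIT; vc=[2]
#4 0xc1→b12/s0 L1-HIT; vc=[2]
#5 0xc1→b12/s0 L1-HIT; vc=[2]
#6 0xa4→b10/s0 MISS; vc=[2,12]
#7 0xce→b12/s0 VC-HIT; vc=[2,10]
#8 0xc6→b12/s0 L1-HIT; vc=[2,10]
#9 0xcf→b12/s0 L1-HIT; vc=[2,10]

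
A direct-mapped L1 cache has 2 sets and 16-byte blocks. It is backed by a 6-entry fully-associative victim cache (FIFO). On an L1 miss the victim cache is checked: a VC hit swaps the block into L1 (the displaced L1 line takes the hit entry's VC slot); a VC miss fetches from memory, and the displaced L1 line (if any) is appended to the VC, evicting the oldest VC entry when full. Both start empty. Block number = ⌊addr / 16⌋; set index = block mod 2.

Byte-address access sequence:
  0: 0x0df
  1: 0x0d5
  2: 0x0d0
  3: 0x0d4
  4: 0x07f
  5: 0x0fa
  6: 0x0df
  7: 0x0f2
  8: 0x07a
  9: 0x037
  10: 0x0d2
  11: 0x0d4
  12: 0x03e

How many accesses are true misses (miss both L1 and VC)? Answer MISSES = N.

  [0] addr=0xdf blk=13 s=1: MISS | VC []
  [1] addr=0xd5 blk=13 s=1: L1-HIT | VC []
  [2] addr=0xd0 blk=13 s=1: L1-HIT | VC []
  [3] addr=0xd4 blk=13 s=1: L1-HIT | VC []
  [4] addr=0x7f blk=7 s=1: MISS | VC [13]
  [5] addr=0xfa blk=15 s=1: MISS | VC [13, 7]
  [6] addr=0xdf blk=13 s=1: VC-HIT | VC [15, 7]
  [7] addr=0xf2 blk=15 s=1: VC-HIT | VC [13, 7]
  [8] addr=0x7a blk=7 s=1: VC-HIT | VC [13, 15]
  [9] addr=0x37 blk=3 s=1: MISS | VC [13, 15, 7]
  [10] addr=0xd2 blk=13 s=1: VC-HIT | VC [3, 15, 7]
  [11] addr=0xd4 blk=13 s=1: L1-HIT | VC [3, 15, 7]
  [12] addr=0x3e blk=3 s=1: VC-HIT | VC [13, 15, 7]

MISSES = 4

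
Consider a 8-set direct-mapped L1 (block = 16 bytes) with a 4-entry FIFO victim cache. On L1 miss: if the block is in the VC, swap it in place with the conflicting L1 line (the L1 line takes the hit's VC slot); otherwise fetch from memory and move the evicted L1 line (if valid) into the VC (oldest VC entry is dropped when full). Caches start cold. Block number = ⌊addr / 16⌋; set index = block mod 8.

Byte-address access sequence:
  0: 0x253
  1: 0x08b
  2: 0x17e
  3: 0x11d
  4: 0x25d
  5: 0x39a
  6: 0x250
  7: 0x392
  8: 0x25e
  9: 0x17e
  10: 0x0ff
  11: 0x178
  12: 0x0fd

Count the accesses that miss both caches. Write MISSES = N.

0: 0x253 (blk 37, set 5) → MISS  vc=[]
1: 0x8b (blk 8, set 0) → MISS  vc=[]
2: 0x17e (blk 23, set 7) → MISS  vc=[]
3: 0x11d (blk 17, set 1) → MISS  vc=[]
4: 0x25d (blk 37, set 5) → L1-HIT  vc=[]
5: 0x39a (blk 57, set 1) → MISS  vc=[17]
6: 0x250 (blk 37, set 5) → L1-HIT  vc=[17]
7: 0x392 (blk 57, set 1) → L1-HIT  vc=[17]
8: 0x25e (blk 37, set 5) → L1-HIT  vc=[17]
9: 0x17e (blk 23, set 7) → L1-HIT  vc=[17]
10: 0xff (blk 15, set 7) → MISS  vc=[17, 23]
11: 0x178 (blk 23, set 7) → VC-HIT  vc=[17, 15]
12: 0xfd (blk 15, set 7) → VC-HIT  vc=[17, 23]

MISSES = 6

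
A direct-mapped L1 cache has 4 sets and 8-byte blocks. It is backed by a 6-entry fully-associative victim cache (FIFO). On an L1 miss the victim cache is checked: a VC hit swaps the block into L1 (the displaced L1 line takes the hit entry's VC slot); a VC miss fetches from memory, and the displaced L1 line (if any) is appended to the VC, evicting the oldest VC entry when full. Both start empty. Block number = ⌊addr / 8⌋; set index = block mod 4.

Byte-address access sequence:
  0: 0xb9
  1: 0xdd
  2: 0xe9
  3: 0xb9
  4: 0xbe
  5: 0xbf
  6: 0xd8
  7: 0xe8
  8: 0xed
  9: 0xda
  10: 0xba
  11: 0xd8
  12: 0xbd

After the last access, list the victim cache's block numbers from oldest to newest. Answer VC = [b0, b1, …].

#0 0xb9→b23/s3 MISS; vc=[]
#1 0xdd→b27/s3 MISS; vc=[23]
#2 0xe9→b29/s1 MISS; vc=[23]
#3 0xb9→b23/s3 VC-HIT; vc=[27]
#4 0xbe→b23/s3 L1-HIT; vc=[27]
#5 0xbf→b23/s3 L1-HIT; vc=[27]
#6 0xd8→b27/s3 VC-HIT; vc=[23]
#7 0xe8→b29/s1 L1-HIT; vc=[23]
#8 0xed→b29/s1 L1-HIT; vc=[23]
#9 0xda→b27/s3 L1-HIT; vc=[23]
#10 0xba→b23/s3 VC-HIT; vc=[27]
#11 0xd8→b27/s3 VC-HIT; vc=[23]
#12 0xbd→b23/s3 VC-HIT; vc=[27]

VC = [27]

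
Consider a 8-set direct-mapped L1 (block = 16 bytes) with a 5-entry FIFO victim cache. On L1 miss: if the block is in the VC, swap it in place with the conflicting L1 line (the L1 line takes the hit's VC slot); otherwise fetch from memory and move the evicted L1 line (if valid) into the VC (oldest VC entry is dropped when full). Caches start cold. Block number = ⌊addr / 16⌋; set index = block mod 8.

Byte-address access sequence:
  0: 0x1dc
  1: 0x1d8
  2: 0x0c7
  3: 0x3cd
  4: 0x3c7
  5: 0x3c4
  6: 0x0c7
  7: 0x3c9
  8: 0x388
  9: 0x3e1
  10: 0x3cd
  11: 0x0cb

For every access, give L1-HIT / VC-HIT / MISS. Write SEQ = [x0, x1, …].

SEQ = [MISS, L1-HIT, MISS, MISS, L1-HIT, L1-HIT, VC-HIT, VC-HIT, MISS, MISS, L1-HIT, VC-HIT]

  [0] addr=0x1dc blk=29 s=5: MISS | VC []
  [1] addr=0x1d8 blk=29 s=5: L1-HIT | VC []
  [2] addr=0xc7 blk=12 s=4: MISS | VC []
  [3] addr=0x3cd blk=60 s=4: MISS | VC [12]
  [4] addr=0x3c7 blk=60 s=4: L1-HIT | VC [12]
  [5] addr=0x3c4 blk=60 s=4: L1-HIT | VC [12]
  [6] addr=0xc7 blk=12 s=4: VC-HIT | VC [60]
  [7] addr=0x3c9 blk=60 s=4: VC-HIT | VC [12]
  [8] addr=0x388 blk=56 s=0: MISS | VC [12]
  [9] addr=0x3e1 blk=62 s=6: MISS | VC [12]
  [10] addr=0x3cd blk=60 s=4: L1-HIT | VC [12]
  [11] addr=0xcb blk=12 s=4: VC-HIT | VC [60]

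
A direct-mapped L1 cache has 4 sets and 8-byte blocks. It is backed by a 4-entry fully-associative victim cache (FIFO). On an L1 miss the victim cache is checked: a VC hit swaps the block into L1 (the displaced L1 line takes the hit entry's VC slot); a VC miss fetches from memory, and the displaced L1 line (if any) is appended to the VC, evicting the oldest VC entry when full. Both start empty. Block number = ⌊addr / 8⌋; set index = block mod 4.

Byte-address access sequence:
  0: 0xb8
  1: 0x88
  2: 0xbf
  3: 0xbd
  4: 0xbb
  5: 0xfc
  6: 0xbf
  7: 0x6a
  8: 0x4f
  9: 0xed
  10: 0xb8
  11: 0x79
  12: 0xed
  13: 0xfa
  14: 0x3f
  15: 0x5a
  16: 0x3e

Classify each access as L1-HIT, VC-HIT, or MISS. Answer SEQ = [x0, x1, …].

#0 0xb8→b23/s3 MISS; vc=[]
#1 0x88→b17/s1 MISS; vc=[]
#2 0xbf→b23/s3 L1-HIT; vc=[]
#3 0xbd→b23/s3 L1-HIT; vc=[]
#4 0xbb→b23/s3 L1-HIT; vc=[]
#5 0xfc→b31/s3 MISS; vc=[23]
#6 0xbf→b23/s3 VC-HIT; vc=[31]
#7 0x6a→b13/s1 MISS; vc=[31,17]
#8 0x4f→b9/s1 MISS; vc=[31,17,13]
#9 0xed→b29/s1 MISS; vc=[31,17,13,9]
#10 0xb8→b23/s3 L1-HIT; vc=[31,17,13,9]
#11 0x79→b15/s3 MISS; vc=[17,13,9,23]
#12 0xed→b29/s1 L1-HIT; vc=[17,13,9,23]
#13 0xfa→b31/s3 MISS; vc=[13,9,23,15]
#14 0x3f→b7/s3 MISS; vc=[9,23,15,31]
#15 0x5a→b11/s3 MISS; vc=[23,15,31,7]
#16 0x3e→b7/s3 VC-HIT; vc=[23,15,31,11]

SEQ = [MISS, MISS, L1-HIT, L1-HIT, L1-HIT, MISS, VC-HIT, MISS, MISS, MISS, L1-HIT, MISS, L1-HIT, MISS, MISS, MISS, VC-HIT]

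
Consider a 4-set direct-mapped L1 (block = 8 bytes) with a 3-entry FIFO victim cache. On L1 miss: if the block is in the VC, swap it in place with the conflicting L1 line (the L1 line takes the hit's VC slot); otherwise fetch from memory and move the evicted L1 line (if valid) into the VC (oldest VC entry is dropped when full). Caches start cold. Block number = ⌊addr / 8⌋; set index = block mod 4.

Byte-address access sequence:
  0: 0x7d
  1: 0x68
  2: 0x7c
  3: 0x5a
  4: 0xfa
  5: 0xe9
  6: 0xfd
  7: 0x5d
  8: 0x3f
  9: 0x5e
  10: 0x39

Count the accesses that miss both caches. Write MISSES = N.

  [0] addr=0x7d blk=15 s=3: MISS | VC []
  [1] addr=0x68 blk=13 s=1: MISS | VC []
  [2] addr=0x7c blk=15 s=3: L1-HIT | VC []
  [3] addr=0x5a blk=11 s=3: MISS | VC [15]
  [4] addr=0xfa blk=31 s=3: MISS | VC [15, 11]
  [5] addr=0xe9 blk=29 s=1: MISS | VC [15, 11, 13]
  [6] addr=0xfd blk=31 s=3: L1-HIT | VC [15, 11, 13]
  [7] addr=0x5d blk=11 s=3: VC-HIT | VC [15, 31, 13]
  [8] addr=0x3f blk=7 s=3: MISS | VC [31, 13, 11]
  [9] addr=0x5e blk=11 s=3: VC-HIT | VC [31, 13, 7]
  [10] addr=0x39 blk=7 s=3: VC-HIT | VC [31, 13, 11]

MISSES = 6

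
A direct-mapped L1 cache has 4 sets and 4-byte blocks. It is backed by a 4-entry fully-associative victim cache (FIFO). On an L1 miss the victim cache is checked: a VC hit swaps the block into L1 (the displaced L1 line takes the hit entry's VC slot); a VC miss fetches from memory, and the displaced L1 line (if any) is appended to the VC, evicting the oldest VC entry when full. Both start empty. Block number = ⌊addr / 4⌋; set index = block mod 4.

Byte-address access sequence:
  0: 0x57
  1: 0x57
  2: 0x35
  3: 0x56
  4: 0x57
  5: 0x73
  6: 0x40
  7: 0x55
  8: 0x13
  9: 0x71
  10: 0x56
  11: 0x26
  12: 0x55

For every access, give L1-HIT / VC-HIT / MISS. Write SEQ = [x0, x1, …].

SEQ = [MISS, L1-HIT, MISS, VC-HIT, L1-HIT, MISS, MISS, L1-HIT, MISS, VC-HIT, L1-HIT, MISS, VC-HIT]

0: 0x57 (blk 21, set 1) → MISS  vc=[]
1: 0x57 (blk 21, set 1) → L1-HIT  vc=[]
2: 0x35 (blk 13, set 1) → MISS  vc=[21]
3: 0x56 (blk 21, set 1) → VC-HIT  vc=[13]
4: 0x57 (blk 21, set 1) → L1-HIT  vc=[13]
5: 0x73 (blk 28, set 0) → MISS  vc=[13]
6: 0x40 (blk 16, set 0) → MISS  vc=[13, 28]
7: 0x55 (blk 21, set 1) → L1-HIT  vc=[13, 28]
8: 0x13 (blk 4, set 0) → MISS  vc=[13, 28, 16]
9: 0x71 (blk 28, set 0) → VC-HIT  vc=[13, 4, 16]
10: 0x56 (blk 21, set 1) → L1-HIT  vc=[13, 4, 16]
11: 0x26 (blk 9, set 1) → MISS  vc=[13, 4, 16, 21]
12: 0x55 (blk 21, set 1) → VC-HIT  vc=[13, 4, 16, 9]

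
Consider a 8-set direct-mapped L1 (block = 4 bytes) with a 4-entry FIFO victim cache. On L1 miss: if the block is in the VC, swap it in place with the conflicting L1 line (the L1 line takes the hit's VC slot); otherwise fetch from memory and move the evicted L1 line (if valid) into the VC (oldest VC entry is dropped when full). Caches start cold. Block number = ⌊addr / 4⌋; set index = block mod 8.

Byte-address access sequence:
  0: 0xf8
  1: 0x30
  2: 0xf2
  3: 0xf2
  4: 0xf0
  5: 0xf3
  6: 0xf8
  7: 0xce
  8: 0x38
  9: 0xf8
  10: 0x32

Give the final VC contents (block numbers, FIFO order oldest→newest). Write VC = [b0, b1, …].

0: 0xf8 (blk 62, set 6) → MISS  vc=[]
1: 0x30 (blk 12, set 4) → MISS  vc=[]
2: 0xf2 (blk 60, set 4) → MISS  vc=[12]
3: 0xf2 (blk 60, set 4) → L1-HIT  vc=[12]
4: 0xf0 (blk 60, set 4) → L1-HIT  vc=[12]
5: 0xf3 (blk 60, set 4) → L1-HIT  vc=[12]
6: 0xf8 (blk 62, set 6) → L1-HIT  vc=[12]
7: 0xce (blk 51, set 3) → MISS  vc=[12]
8: 0x38 (blk 14, set 6) → MISS  vc=[12, 62]
9: 0xf8 (blk 62, set 6) → VC-HIT  vc=[12, 14]
10: 0x32 (blk 12, set 4) → VC-HIT  vc=[60, 14]

VC = [60, 14]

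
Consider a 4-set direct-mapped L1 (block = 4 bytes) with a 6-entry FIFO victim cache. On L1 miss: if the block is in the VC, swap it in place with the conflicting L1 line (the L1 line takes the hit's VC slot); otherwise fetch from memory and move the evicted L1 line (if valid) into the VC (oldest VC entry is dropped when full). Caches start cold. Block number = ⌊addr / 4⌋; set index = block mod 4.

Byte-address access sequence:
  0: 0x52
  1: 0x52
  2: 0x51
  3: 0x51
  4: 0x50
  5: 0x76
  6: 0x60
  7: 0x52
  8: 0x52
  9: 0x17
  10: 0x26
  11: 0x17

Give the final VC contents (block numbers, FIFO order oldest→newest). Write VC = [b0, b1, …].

VC = [24, 29, 9]

#0 0x52→b20/s0 MISS; vc=[]
#1 0x52→b20/s0 L1-HIT; vc=[]
#2 0x51→b20/s0 L1-HIT; vc=[]
#3 0x51→b20/s0 L1-HIT; vc=[]
#4 0x50→b20/s0 L1-HIT; vc=[]
#5 0x76→b29/s1 MISS; vc=[]
#6 0x60→b24/s0 MISS; vc=[20]
#7 0x52→b20/s0 VC-HIT; vc=[24]
#8 0x52→b20/s0 L1-HIT; vc=[24]
#9 0x17→b5/s1 MISS; vc=[24,29]
#10 0x26→b9/s1 MISS; vc=[24,29,5]
#11 0x17→b5/s1 VC-HIT; vc=[24,29,9]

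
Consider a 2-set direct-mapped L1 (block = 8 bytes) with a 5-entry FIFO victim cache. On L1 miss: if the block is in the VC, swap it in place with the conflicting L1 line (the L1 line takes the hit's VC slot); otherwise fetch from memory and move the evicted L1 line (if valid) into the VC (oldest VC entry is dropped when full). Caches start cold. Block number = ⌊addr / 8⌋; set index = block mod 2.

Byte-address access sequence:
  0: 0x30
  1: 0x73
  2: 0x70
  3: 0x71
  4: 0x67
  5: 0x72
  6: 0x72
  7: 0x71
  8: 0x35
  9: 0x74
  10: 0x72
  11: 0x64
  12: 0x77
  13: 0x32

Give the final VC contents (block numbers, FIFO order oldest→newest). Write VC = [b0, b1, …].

0: 0x30 (blk 6, set 0) → MISS  vc=[]
1: 0x73 (blk 14, set 0) → MISS  vc=[6]
2: 0x70 (blk 14, set 0) → L1-HIT  vc=[6]
3: 0x71 (blk 14, set 0) → L1-HIT  vc=[6]
4: 0x67 (blk 12, set 0) → MISS  vc=[6, 14]
5: 0x72 (blk 14, set 0) → VC-HIT  vc=[6, 12]
6: 0x72 (blk 14, set 0) → L1-HIT  vc=[6, 12]
7: 0x71 (blk 14, set 0) → L1-HIT  vc=[6, 12]
8: 0x35 (blk 6, set 0) → VC-HIT  vc=[14, 12]
9: 0x74 (blk 14, set 0) → VC-HIT  vc=[6, 12]
10: 0x72 (blk 14, set 0) → L1-HIT  vc=[6, 12]
11: 0x64 (blk 12, set 0) → VC-HIT  vc=[6, 14]
12: 0x77 (blk 14, set 0) → VC-HIT  vc=[6, 12]
13: 0x32 (blk 6, set 0) → VC-HIT  vc=[14, 12]

VC = [14, 12]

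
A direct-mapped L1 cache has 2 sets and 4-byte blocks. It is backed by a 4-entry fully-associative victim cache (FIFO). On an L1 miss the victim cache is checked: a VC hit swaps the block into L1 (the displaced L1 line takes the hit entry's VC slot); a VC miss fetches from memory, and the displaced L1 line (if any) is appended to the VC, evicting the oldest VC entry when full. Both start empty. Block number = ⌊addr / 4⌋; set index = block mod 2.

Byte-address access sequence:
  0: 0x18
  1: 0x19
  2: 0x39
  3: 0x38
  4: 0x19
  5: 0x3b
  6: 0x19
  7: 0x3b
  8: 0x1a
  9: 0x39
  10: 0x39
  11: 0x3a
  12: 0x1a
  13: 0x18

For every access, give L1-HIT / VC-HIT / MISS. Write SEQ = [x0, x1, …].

SEQ = [MISS, L1-HIT, MISS, L1-HIT, VC-HIT, VC-HIT, VC-HIT, VC-HIT, VC-HIT, VC-HIT, L1-HIT, L1-HIT, VC-HIT, L1-HIT]

#0 0x18→b6/s0 MISS; vc=[]
#1 0x19→b6/s0 L1-HIT; vc=[]
#2 0x39→b14/s0 MISS; vc=[6]
#3 0x38→b14/s0 L1-HIT; vc=[6]
#4 0x19→b6/s0 VC-HIT; vc=[14]
#5 0x3b→b14/s0 VC-HIT; vc=[6]
#6 0x19→b6/s0 VC-HIT; vc=[14]
#7 0x3b→b14/s0 VC-HIT; vc=[6]
#8 0x1a→b6/s0 VC-HIT; vc=[14]
#9 0x39→b14/s0 VC-HIT; vc=[6]
#10 0x39→b14/s0 L1-HIT; vc=[6]
#11 0x3a→b14/s0 L1-HIT; vc=[6]
#12 0x1a→b6/s0 VC-HIT; vc=[14]
#13 0x18→b6/s0 L1-HIT; vc=[14]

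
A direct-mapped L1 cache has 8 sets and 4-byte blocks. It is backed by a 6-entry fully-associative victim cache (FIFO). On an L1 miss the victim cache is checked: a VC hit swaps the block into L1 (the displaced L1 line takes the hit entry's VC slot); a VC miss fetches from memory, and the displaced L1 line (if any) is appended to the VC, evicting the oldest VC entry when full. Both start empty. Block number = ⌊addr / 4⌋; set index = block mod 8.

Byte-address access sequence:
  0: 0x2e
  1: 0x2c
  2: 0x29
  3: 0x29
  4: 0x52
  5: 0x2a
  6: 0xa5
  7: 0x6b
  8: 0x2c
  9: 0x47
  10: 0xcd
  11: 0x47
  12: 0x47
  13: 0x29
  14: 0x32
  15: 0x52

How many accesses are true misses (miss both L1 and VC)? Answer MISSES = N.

#0 0x2e→b11/s3 MISS; vc=[]
#1 0x2c→b11/s3 L1-HIT; vc=[]
#2 0x29→b10/s2 MISS; vc=[]
#3 0x29→b10/s2 L1-HIT; vc=[]
#4 0x52→b20/s4 MISS; vc=[]
#5 0x2a→b10/s2 L1-HIT; vc=[]
#6 0xa5→b41/s1 MISS; vc=[]
#7 0x6b→b26/s2 MISS; vc=[10]
#8 0x2c→b11/s3 L1-HIT; vc=[10]
#9 0x47→b17/s1 MISS; vc=[10,41]
#10 0xcd→b51/s3 MISS; vc=[10,41,11]
#11 0x47→b17/s1 L1-HIT; vc=[10,41,11]
#12 0x47→b17/s1 L1-HIT; vc=[10,41,11]
#13 0x29→b10/s2 VC-HIT; vc=[26,41,11]
#14 0x32→b12/s4 MISS; vc=[26,41,11,20]
#15 0x52→b20/s4 VC-HIT; vc=[26,41,11,12]

MISSES = 8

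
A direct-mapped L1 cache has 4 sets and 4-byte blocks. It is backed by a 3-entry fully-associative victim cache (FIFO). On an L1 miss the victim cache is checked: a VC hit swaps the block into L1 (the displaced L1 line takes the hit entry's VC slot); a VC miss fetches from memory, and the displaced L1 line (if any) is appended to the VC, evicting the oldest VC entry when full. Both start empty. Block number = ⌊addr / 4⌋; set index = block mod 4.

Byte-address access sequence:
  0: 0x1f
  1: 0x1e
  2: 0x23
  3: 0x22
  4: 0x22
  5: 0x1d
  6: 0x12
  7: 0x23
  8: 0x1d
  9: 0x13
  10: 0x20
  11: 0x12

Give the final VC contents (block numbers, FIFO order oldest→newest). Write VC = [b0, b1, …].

VC = [8]

#0 0x1f→b7/s3 MISS; vc=[]
#1 0x1e→b7/s3 L1-HIT; vc=[]
#2 0x23→b8/s0 MISS; vc=[]
#3 0x22→b8/s0 L1-HIT; vc=[]
#4 0x22→b8/s0 L1-HIT; vc=[]
#5 0x1d→b7/s3 L1-HIT; vc=[]
#6 0x12→b4/s0 MISS; vc=[8]
#7 0x23→b8/s0 VC-HIT; vc=[4]
#8 0x1d→b7/s3 L1-HIT; vc=[4]
#9 0x13→b4/s0 VC-HIT; vc=[8]
#10 0x20→b8/s0 VC-HIT; vc=[4]
#11 0x12→b4/s0 VC-HIT; vc=[8]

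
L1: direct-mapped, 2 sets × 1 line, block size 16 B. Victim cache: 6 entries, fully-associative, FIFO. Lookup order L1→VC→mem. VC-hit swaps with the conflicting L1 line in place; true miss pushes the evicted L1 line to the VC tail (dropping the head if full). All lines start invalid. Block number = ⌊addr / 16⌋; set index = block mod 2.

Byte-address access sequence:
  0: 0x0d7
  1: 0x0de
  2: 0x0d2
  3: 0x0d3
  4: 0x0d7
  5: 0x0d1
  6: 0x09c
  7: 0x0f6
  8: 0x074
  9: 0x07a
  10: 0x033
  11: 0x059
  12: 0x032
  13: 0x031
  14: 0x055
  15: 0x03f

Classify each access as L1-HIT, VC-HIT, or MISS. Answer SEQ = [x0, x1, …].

  [0] addr=0xd7 blk=13 s=1: MISS | VC []
  [1] addr=0xde blk=13 s=1: L1-HIT | VC []
  [2] addr=0xd2 blk=13 s=1: L1-HIT | VC []
  [3] addr=0xd3 blk=13 s=1: L1-HIT | VC []
  [4] addr=0xd7 blk=13 s=1: L1-HIT | VC []
  [5] addr=0xd1 blk=13 s=1: L1-HIT | VC []
  [6] addr=0x9c blk=9 s=1: MISS | VC [13]
  [7] addr=0xf6 blk=15 s=1: MISS | VC [13, 9]
  [8] addr=0x74 blk=7 s=1: MISS | VC [13, 9, 15]
  [9] addr=0x7a blk=7 s=1: L1-HIT | VC [13, 9, 15]
  [10] addr=0x33 blk=3 s=1: MISS | VC [13, 9, 15, 7]
  [11] addr=0x59 blk=5 s=1: MISS | VC [13, 9, 15, 7, 3]
  [12] addr=0x32 blk=3 s=1: VC-HIT | VC [13, 9, 15, 7, 5]
  [13] addr=0x31 blk=3 s=1: L1-HIT | VC [13, 9, 15, 7, 5]
  [14] addr=0x55 blk=5 s=1: VC-HIT | VC [13, 9, 15, 7, 3]
  [15] addr=0x3f blk=3 s=1: VC-HIT | VC [13, 9, 15, 7, 5]

SEQ = [MISS, L1-HIT, L1-HIT, L1-HIT, L1-HIT, L1-HIT, MISS, MISS, MISS, L1-HIT, MISS, MISS, VC-HIT, L1-HIT, VC-HIT, VC-HIT]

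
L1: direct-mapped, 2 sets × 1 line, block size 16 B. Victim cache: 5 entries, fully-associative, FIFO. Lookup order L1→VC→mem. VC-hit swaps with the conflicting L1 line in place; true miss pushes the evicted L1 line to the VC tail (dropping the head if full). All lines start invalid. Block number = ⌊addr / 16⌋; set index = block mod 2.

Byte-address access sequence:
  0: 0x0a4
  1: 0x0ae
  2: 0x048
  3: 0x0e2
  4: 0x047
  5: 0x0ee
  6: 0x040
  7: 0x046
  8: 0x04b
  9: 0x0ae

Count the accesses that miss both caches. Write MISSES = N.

MISSES = 3

#0 0xa4→b10/s0 MISS; vc=[]
#1 0xae→b10/s0 L1-HIT; vc=[]
#2 0x48→b4/s0 MISS; vc=[10]
#3 0xe2→b14/s0 MISS; vc=[10,4]
#4 0x47→b4/s0 VC-HIT; vc=[10,14]
#5 0xee→b14/s0 VC-HIT; vc=[10,4]
#6 0x40→b4/s0 VC-HIT; vc=[10,14]
#7 0x46→b4/s0 L1-HIT; vc=[10,14]
#8 0x4b→b4/s0 L1-HIT; vc=[10,14]
#9 0xae→b10/s0 VC-HIT; vc=[4,14]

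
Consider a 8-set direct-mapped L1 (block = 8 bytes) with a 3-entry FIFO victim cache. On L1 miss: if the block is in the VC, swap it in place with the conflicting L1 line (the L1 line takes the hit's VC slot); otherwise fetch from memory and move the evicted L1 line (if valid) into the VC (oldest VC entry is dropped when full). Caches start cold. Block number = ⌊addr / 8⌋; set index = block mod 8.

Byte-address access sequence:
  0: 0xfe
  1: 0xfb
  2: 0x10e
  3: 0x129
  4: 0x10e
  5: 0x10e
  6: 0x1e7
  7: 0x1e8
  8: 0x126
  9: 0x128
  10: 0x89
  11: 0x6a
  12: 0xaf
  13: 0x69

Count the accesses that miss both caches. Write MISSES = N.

#0 0xfe→b31/s7 MISS; vc=[]
#1 0xfb→b31/s7 L1-HIT; vc=[]
#2 0x10e→b33/s1 MISS; vc=[]
#3 0x129→b37/s5 MISS; vc=[]
#4 0x10e→b33/s1 L1-HIT; vc=[]
#5 0x10e→b33/s1 L1-HIT; vc=[]
#6 0x1e7→b60/s4 MISS; vc=[]
#7 0x1e8→b61/s5 MISS; vc=[37]
#8 0x126→b36/s4 MISS; vc=[37,60]
#9 0x128→b37/s5 VC-HIT; vc=[61,60]
#10 0x89→b17/s1 MISS; vc=[61,60,33]
#11 0x6a→b13/s5 MISS; vc=[60,33,37]
#12 0xaf→b21/s5 MISS; vc=[33,37,13]
#13 0x69→b13/s5 VC-HIT; vc=[33,37,21]

MISSES = 9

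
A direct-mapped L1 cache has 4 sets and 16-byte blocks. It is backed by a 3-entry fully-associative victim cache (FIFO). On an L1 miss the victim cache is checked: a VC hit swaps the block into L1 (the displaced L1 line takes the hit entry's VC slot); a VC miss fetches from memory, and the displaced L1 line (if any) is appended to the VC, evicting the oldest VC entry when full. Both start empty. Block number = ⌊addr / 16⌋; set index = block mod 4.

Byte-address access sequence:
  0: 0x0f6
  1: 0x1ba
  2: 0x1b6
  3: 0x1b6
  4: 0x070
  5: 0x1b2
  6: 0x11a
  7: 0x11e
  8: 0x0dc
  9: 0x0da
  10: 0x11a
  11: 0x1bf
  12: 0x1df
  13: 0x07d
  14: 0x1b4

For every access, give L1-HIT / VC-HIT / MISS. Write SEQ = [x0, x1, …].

SEQ = [MISS, MISS, L1-HIT, L1-HIT, MISS, VC-HIT, MISS, L1-HIT, MISS, L1-HIT, VC-HIT, L1-HIT, MISS, VC-HIT, VC-HIT]

0: 0xf6 (blk 15, set 3) → MISS  vc=[]
1: 0x1ba (blk 27, set 3) → MISS  vc=[15]
2: 0x1b6 (blk 27, set 3) → L1-HIT  vc=[15]
3: 0x1b6 (blk 27, set 3) → L1-HIT  vc=[15]
4: 0x70 (blk 7, set 3) → MISS  vc=[15, 27]
5: 0x1b2 (blk 27, set 3) → VC-HIT  vc=[15, 7]
6: 0x11a (blk 17, set 1) → MISS  vc=[15, 7]
7: 0x11e (blk 17, set 1) → L1-HIT  vc=[15, 7]
8: 0xdc (blk 13, set 1) → MISS  vc=[15, 7, 17]
9: 0xda (blk 13, set 1) → L1-HIT  vc=[15, 7, 17]
10: 0x11a (blk 17, set 1) → VC-HIT  vc=[15, 7, 13]
11: 0x1bf (blk 27, set 3) → L1-HIT  vc=[15, 7, 13]
12: 0x1df (blk 29, set 1) → MISS  vc=[7, 13, 17]
13: 0x7d (blk 7, set 3) → VC-HIT  vc=[27, 13, 17]
14: 0x1b4 (blk 27, set 3) → VC-HIT  vc=[7, 13, 17]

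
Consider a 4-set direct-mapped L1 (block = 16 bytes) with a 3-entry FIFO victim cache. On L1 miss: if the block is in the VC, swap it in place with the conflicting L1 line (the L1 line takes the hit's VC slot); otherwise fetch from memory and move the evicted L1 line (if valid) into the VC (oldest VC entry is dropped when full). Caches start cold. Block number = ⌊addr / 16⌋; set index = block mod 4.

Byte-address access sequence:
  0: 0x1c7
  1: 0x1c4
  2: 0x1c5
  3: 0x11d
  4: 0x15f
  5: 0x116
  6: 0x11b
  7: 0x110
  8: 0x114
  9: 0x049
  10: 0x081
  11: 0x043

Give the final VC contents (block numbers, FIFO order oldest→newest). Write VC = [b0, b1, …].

#0 0x1c7→b28/s0 MISS; vc=[]
#1 0x1c4→b28/s0 L1-HIT; vc=[]
#2 0x1c5→b28/s0 L1-HIT; vc=[]
#3 0x11d→b17/s1 MISS; vc=[]
#4 0x15f→b21/s1 MISS; vc=[17]
#5 0x116→b17/s1 VC-HIT; vc=[21]
#6 0x11b→b17/s1 L1-HIT; vc=[21]
#7 0x110→b17/s1 L1-HIT; vc=[21]
#8 0x114→b17/s1 L1-HIT; vc=[21]
#9 0x49→b4/s0 MISS; vc=[21,28]
#10 0x81→b8/s0 MISS; vc=[21,28,4]
#11 0x43→b4/s0 VC-HIT; vc=[21,28,8]

VC = [21, 28, 8]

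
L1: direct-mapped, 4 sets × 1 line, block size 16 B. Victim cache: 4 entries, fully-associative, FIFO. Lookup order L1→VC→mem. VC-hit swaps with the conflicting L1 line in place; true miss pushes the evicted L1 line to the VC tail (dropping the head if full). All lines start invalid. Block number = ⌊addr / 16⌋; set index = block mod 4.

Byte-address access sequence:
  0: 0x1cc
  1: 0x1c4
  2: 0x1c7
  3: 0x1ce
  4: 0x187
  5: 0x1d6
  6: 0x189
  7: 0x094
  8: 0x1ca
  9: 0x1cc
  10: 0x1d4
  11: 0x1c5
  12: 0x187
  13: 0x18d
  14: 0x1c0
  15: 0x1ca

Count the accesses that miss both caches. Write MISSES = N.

MISSES = 4

#0 0x1cc→b28/s0 MISS; vc=[]
#1 0x1c4→b28/s0 L1-HIT; vc=[]
#2 0x1c7→b28/s0 L1-HIT; vc=[]
#3 0x1ce→b28/s0 L1-HIT; vc=[]
#4 0x187→b24/s0 MISS; vc=[28]
#5 0x1d6→b29/s1 MISS; vc=[28]
#6 0x189→b24/s0 L1-HIT; vc=[28]
#7 0x94→b9/s1 MISS; vc=[28,29]
#8 0x1ca→b28/s0 VC-HIT; vc=[24,29]
#9 0x1cc→b28/s0 L1-HIT; vc=[24,29]
#10 0x1d4→b29/s1 VC-HIT; vc=[24,9]
#11 0x1c5→b28/s0 L1-HIT; vc=[24,9]
#12 0x187→b24/s0 VC-HIT; vc=[28,9]
#13 0x18d→b24/s0 L1-HIT; vc=[28,9]
#14 0x1c0→b28/s0 VC-HIT; vc=[24,9]
#15 0x1ca→b28/s0 L1-HIT; vc=[24,9]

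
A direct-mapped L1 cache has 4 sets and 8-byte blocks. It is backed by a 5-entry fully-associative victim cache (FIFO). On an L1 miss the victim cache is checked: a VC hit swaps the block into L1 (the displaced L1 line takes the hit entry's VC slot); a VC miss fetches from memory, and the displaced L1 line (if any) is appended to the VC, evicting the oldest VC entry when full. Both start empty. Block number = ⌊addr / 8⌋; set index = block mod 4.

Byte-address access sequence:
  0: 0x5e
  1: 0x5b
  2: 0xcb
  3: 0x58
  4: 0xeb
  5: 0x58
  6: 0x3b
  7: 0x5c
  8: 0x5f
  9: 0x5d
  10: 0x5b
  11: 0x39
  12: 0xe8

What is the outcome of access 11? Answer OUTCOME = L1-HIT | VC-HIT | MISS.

OUTCOME = VC-HIT

#0 0x5e→b11/s3 MISS; vc=[]
#1 0x5b→b11/s3 L1-HIT; vc=[]
#2 0xcb→b25/s1 MISS; vc=[]
#3 0x58→b11/s3 L1-HIT; vc=[]
#4 0xeb→b29/s1 MISS; vc=[25]
#5 0x58→b11/s3 L1-HIT; vc=[25]
#6 0x3b→b7/s3 MISS; vc=[25,11]
#7 0x5c→b11/s3 VC-HIT; vc=[25,7]
#8 0x5f→b11/s3 L1-HIT; vc=[25,7]
#9 0x5d→b11/s3 L1-HIT; vc=[25,7]
#10 0x5b→b11/s3 L1-HIT; vc=[25,7]
#11 0x39→b7/s3 VC-HIT; vc=[25,11]
#12 0xe8→b29/s1 L1-HIT; vc=[25,11]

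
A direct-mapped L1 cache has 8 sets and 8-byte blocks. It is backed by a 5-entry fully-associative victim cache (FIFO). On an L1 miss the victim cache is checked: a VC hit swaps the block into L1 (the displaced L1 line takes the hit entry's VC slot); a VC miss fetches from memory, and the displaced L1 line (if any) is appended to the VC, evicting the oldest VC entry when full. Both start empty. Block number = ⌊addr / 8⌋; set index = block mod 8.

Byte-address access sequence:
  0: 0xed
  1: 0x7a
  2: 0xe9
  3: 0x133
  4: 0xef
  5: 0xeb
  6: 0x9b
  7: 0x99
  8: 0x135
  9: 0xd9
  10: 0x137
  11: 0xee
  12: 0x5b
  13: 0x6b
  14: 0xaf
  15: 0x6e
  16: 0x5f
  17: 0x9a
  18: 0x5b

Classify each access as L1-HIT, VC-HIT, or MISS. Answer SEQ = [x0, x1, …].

SEQ = [MISS, MISS, L1-HIT, MISS, L1-HIT, L1-HIT, MISS, L1-HIT, L1-HIT, MISS, L1-HIT, L1-HIT, MISS, MISS, MISS, VC-HIT, L1-HIT, VC-HIT, VC-HIT]

#0 0xed→b29/s5 MISS; vc=[]
#1 0x7a→b15/s7 MISS; vc=[]
#2 0xe9→b29/s5 L1-HIT; vc=[]
#3 0x133→b38/s6 MISS; vc=[]
#4 0xef→b29/s5 L1-HIT; vc=[]
#5 0xeb→b29/s5 L1-HIT; vc=[]
#6 0x9b→b19/s3 MISS; vc=[]
#7 0x99→b19/s3 L1-HIT; vc=[]
#8 0x135→b38/s6 L1-HIT; vc=[]
#9 0xd9→b27/s3 MISS; vc=[19]
#10 0x137→b38/s6 L1-HIT; vc=[19]
#11 0xee→b29/s5 L1-HIT; vc=[19]
#12 0x5b→b11/s3 MISS; vc=[19,27]
#13 0x6b→b13/s5 MISS; vc=[19,27,29]
#14 0xaf→b21/s5 MISS; vc=[19,27,29,13]
#15 0x6e→b13/s5 VC-HIT; vc=[19,27,29,21]
#16 0x5f→b11/s3 L1-HIT; vc=[19,27,29,21]
#17 0x9a→b19/s3 VC-HIT; vc=[11,27,29,21]
#18 0x5b→b11/s3 VC-HIT; vc=[19,27,29,21]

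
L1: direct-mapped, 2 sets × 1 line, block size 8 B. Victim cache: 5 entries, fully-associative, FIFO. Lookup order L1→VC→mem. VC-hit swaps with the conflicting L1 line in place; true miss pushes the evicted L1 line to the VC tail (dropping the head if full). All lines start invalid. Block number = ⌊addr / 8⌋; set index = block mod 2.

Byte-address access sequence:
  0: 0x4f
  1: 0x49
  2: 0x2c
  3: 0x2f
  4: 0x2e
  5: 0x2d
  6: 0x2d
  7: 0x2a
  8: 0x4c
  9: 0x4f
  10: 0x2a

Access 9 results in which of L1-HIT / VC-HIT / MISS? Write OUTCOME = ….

#0 0x4f→b9/s1 MISS; vc=[]
#1 0x49→b9/s1 L1-HIT; vc=[]
#2 0x2c→b5/s1 MISS; vc=[9]
#3 0x2f→b5/s1 L1-HIT; vc=[9]
#4 0x2e→b5/s1 L1-HIT; vc=[9]
#5 0x2d→b5/s1 L1-HIT; vc=[9]
#6 0x2d→b5/s1 L1-HIT; vc=[9]
#7 0x2a→b5/s1 L1-HIT; vc=[9]
#8 0x4c→b9/s1 VC-HIT; vc=[5]
#9 0x4f→b9/s1 L1-HIT; vc=[5]
#10 0x2a→b5/s1 VC-HIT; vc=[9]

OUTCOME = L1-HIT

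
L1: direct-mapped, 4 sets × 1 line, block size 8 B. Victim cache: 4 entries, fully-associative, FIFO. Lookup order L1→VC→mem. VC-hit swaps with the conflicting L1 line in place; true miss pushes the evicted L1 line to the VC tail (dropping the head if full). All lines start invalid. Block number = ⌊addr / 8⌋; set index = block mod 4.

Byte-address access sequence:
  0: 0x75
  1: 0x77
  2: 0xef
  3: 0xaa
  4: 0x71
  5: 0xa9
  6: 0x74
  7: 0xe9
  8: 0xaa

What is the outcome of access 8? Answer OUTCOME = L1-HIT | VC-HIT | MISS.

OUTCOME = VC-HIT

#0 0x75→b14/s2 MISS; vc=[]
#1 0x77→b14/s2 L1-HIT; vc=[]
#2 0xef→b29/s1 MISS; vc=[]
#3 0xaa→b21/s1 MISS; vc=[29]
#4 0x71→b14/s2 L1-HIT; vc=[29]
#5 0xa9→b21/s1 L1-HIT; vc=[29]
#6 0x74→b14/s2 L1-HIT; vc=[29]
#7 0xe9→b29/s1 VC-HIT; vc=[21]
#8 0xaa→b21/s1 VC-HIT; vc=[29]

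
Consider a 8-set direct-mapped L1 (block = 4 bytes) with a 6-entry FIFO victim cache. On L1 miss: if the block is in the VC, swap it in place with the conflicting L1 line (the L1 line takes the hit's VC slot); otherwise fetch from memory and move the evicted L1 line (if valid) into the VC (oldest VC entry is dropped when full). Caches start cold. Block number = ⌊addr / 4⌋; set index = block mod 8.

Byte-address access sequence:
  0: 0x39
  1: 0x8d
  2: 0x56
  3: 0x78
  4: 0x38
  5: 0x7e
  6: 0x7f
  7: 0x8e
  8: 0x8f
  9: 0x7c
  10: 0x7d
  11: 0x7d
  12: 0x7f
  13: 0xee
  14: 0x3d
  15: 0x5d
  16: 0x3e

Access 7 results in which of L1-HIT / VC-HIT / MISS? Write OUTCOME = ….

OUTCOME = L1-HIT

0: 0x39 (blk 14, set 6) → MISS  vc=[]
1: 0x8d (blk 35, set 3) → MISS  vc=[]
2: 0x56 (blk 21, set 5) → MISS  vc=[]
3: 0x78 (blk 30, set 6) → MISS  vc=[14]
4: 0x38 (blk 14, set 6) → VC-HIT  vc=[30]
5: 0x7e (blk 31, set 7) → MISS  vc=[30]
6: 0x7f (blk 31, set 7) → L1-HIT  vc=[30]
7: 0x8e (blk 35, set 3) → L1-HIT  vc=[30]
8: 0x8f (blk 35, set 3) → L1-HIT  vc=[30]
9: 0x7c (blk 31, set 7) → L1-HIT  vc=[30]
10: 0x7d (blk 31, set 7) → L1-HIT  vc=[30]
11: 0x7d (blk 31, set 7) → L1-HIT  vc=[30]
12: 0x7f (blk 31, set 7) → L1-HIT  vc=[30]
13: 0xee (blk 59, set 3) → MISS  vc=[30, 35]
14: 0x3d (blk 15, set 7) → MISS  vc=[30, 35, 31]
15: 0x5d (blk 23, set 7) → MISS  vc=[30, 35, 31, 15]
16: 0x3e (blk 15, set 7) → VC-HIT  vc=[30, 35, 31, 23]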